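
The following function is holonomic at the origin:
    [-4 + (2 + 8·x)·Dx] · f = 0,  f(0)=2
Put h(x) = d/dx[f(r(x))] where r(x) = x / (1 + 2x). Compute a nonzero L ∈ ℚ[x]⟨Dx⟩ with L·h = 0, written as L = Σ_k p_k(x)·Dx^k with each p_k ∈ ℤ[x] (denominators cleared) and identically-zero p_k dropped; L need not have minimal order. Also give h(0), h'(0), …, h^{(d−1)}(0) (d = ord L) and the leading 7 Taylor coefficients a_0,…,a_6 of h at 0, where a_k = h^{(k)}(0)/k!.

L = (-6 - 24·x) + (-1 - 8·x - 12·x^2)·Dx  (order 1).
h: a_k = 4, -24, 120, -592, 3000, -15696, 84336, …
ICs: h(0) = 4.

f: a_k = 2, 4, -4, 8, -20, 56, -168, …
h₀=f(r): pull back L_f along r ⇒ L₀.
h₀' ⇒ L via d/dx closure of L₀.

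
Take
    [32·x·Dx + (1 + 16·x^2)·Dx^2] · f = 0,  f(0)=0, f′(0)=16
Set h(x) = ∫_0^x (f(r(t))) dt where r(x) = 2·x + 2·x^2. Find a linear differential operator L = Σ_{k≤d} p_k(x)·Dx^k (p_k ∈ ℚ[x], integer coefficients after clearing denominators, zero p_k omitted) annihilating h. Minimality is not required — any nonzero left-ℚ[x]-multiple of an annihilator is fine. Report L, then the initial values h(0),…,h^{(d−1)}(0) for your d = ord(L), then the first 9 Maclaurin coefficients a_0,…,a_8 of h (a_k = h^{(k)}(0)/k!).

L = (-2 + 128·x + 512·x^2 + 768·x^3 + 384·x^4)·Dx^2 + (1 + 2·x + 64·x^2 + 256·x^3 + 320·x^4 + 128·x^5)·Dx^3  (order 3).
h: a_k = 0, 0, 16, 32/3, -512/3, -2048/5, 60416/15, 391168/21, -819200/7, …
ICs: h(0) = 0, h′(0) = 0, h′′(0) = 32.

f: a_k = 0, 16, 0, -256/3, 0, 4096/5, 0, -65536/7, 0, …
L₀ from L_f via x↦r, Dx↦r'^{-1}Dx.
Integrate: L := L₀·Dx.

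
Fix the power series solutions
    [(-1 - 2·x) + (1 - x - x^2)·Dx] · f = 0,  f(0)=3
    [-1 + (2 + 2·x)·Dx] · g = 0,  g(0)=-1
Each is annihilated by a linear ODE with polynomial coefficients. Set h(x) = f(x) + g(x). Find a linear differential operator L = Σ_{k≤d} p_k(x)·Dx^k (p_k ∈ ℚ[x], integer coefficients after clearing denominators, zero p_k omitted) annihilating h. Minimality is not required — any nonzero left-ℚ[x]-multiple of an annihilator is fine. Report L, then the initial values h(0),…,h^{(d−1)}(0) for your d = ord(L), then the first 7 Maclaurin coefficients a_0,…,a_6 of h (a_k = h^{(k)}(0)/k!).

f: a_k = 3, 3, 6, 9, 15, 24, 39, …
g: a_k = -1, -1/2, 1/8, -1/16, 5/128, -7/256, 21/1024, …
Sum ⇒ L₀ = lclm(L_f,L_g) in ℚ(x)⟨Dx⟩.
L = (-9 - 21·x - 21·x^2 - 10·x^3) + (17 + 54·x + 87·x^2 + 74·x^3 + 25·x^4)·Dx + (-2 - 14·x - 6·x^2 + 30·x^3 + 34·x^4 + 10·x^5)·Dx^2  (order 2).
h: a_k = 2, 5/2, 49/8, 143/16, 1925/128, 6137/256, 39957/1024, …
ICs: h(0) = 2, h′(0) = 5/2.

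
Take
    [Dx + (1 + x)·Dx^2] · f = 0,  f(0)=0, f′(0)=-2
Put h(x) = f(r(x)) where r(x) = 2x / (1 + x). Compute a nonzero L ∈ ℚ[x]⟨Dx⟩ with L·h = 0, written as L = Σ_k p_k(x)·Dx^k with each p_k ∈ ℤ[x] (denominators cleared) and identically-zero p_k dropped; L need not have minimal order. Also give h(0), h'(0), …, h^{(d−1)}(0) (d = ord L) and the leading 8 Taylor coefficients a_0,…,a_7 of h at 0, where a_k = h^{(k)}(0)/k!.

L = (4 + 6·x)·Dx + (1 + 4·x + 3·x^2)·Dx^2  (order 2).
h: a_k = 0, -4, 8, -52/3, 40, -484/5, 728/3, -4372/7, …
ICs: h(0) = 0, h′(0) = -4.

f: a_k = 0, -2, 1, -2/3, 1/2, -2/5, 1/3, -2/7, …
f∘r: x↦r, Dx↦Dx/r' in L_f ⇒ L₀.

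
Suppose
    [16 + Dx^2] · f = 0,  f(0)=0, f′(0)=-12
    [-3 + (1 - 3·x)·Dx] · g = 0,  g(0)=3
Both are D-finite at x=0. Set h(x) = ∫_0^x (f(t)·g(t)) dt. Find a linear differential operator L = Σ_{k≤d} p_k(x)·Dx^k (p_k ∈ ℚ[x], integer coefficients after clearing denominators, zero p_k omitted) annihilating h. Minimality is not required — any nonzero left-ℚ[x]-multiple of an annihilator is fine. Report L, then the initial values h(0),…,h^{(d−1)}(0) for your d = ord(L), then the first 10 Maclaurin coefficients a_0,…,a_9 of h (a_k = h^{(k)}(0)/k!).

L = (-16 + 48·x)·Dx + 6·Dx^2 + (-1 + 3·x)·Dx^3  (order 3).
h: a_k = 0, 0, -18, -36, -57, -684/5, -1774/5, -31932/35, -167387/70, -669548/105, …
ICs: h(0) = 0, h′(0) = 0, h′′(0) = -36.

f: a_k = 0, -12, 0, 32, 0, -128/5, 0, 1024/105, 0, -2048/945, …
g: a_k = 3, 9, 27, 81, 243, 729, 2187, 6561, 19683, 59049, …
Product ⇒ symmetric product L₀, ord ≤ 2.
h=∫₀ˣh₀: take L = L₀·Dx.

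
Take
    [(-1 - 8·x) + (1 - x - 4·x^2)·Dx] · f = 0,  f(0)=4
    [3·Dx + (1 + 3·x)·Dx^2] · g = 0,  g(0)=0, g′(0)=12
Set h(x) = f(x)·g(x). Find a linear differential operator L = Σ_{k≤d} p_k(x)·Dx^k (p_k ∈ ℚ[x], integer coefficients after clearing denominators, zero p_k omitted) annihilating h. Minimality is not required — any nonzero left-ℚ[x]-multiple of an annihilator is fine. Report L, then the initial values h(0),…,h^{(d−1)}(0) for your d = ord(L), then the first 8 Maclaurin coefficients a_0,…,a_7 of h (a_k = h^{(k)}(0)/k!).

f: a_k = 4, 4, 20, 36, 116, 260, 724, 1764, …
g: a_k = 0, 12, -18, 36, -81, 972/5, -486, 8748/7, …
h₀=f·g: eliminate ⇒ L₀, order ≤ 1·2.
L = (11 + 48·x) + (-1 + 25·x + 60·x^2)·Dx + (-1 - 2·x + 7·x^2 + 12·x^3)·Dx^2  (order 2).
h: a_k = 0, 48, -24, 312, -108, 9588/5, -2292/5, 85476/7, …
ICs: h(0) = 0, h′(0) = 48.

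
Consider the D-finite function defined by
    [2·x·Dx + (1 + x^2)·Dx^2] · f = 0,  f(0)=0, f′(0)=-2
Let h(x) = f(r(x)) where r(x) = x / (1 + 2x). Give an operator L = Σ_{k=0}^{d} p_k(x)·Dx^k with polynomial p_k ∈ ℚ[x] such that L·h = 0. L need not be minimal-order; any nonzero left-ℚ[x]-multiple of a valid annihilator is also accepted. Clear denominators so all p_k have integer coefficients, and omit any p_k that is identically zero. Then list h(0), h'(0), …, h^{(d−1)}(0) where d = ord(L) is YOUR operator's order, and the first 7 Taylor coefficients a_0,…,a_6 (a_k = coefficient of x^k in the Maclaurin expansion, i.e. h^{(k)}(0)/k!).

f: a_k = 0, -2, 0, 2/3, 0, -2/5, 0, …
L₀ from L_f via x↦r, Dx↦r'^{-1}Dx.
L = (4 + 10·x)·Dx + (1 + 4·x + 5·x^2)·Dx^2  (order 2).
h: a_k = 0, -2, 4, -22/3, 12, -82/5, 44/3, …
ICs: h(0) = 0, h′(0) = -2.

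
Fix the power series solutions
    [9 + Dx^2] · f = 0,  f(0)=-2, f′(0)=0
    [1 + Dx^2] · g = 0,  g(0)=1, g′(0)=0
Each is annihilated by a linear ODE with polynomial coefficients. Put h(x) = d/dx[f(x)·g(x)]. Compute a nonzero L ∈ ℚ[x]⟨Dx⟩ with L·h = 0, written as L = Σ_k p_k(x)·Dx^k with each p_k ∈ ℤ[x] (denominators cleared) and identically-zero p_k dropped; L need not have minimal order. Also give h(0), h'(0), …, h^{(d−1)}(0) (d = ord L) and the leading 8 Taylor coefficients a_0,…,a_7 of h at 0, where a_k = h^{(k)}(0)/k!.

f: a_k = -2, 0, 9, 0, -27/4, 0, 81/40, 0, …
g: a_k = 1, 0, -1/2, 0, 1/24, 0, -1/720, 0, …
L₀ := L_f ⊗_s L_g (sym. prod.), ord ≤ 4.
Differentiate: ansatz ord ≤ ord L₀ ⇒ L.
L = 64 + 20·Dx^2 + Dx^4  (order 4).
h: a_k = 0, 20, 0, -136/3, 0, 104/3, 0, -4112/315, …
ICs: h(0) = 0, h′(0) = 20, h′′(0) = 0, h′′′(0) = -272.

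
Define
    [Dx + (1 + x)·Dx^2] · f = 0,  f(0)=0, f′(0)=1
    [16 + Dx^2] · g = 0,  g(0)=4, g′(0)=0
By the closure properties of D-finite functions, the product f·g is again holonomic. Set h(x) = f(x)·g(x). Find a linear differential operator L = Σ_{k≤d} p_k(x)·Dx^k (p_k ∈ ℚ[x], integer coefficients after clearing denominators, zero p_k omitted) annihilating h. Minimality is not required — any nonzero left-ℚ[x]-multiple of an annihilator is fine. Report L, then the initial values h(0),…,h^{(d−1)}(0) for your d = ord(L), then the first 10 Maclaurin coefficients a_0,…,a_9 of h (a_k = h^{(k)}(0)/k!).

L = (15072 + 62976·x + 97024·x^2 + 65536·x^3 + 16384·x^4) + (1984 + 6080·x + 6144·x^2 + 2048·x^3)·Dx + (1950 + 8000·x + 12192·x^2 + 8192·x^3 + 2048·x^4)·Dx^2 + (124 + 380·x + 384·x^2 + 128·x^3)·Dx^3 + (63 + 254·x + 383·x^2 + 256·x^3 + 64·x^4)·Dx^4  (order 4).
h: a_k = 0, 4, -2, -92/3, 15, 164/5, -14, -1508/105, 499/90, 628/189, …
ICs: h(0) = 0, h′(0) = 4, h′′(0) = -4, h′′′(0) = -184.

f: a_k = 0, 1, -1/2, 1/3, -1/4, 1/5, -1/6, 1/7, -1/8, 1/9, …
g: a_k = 4, 0, -32, 0, 128/3, 0, -1024/45, 0, 2048/315, 0, …
f·g: L₀ = L_f ⊗_s L_g, ord ≤ 2·2.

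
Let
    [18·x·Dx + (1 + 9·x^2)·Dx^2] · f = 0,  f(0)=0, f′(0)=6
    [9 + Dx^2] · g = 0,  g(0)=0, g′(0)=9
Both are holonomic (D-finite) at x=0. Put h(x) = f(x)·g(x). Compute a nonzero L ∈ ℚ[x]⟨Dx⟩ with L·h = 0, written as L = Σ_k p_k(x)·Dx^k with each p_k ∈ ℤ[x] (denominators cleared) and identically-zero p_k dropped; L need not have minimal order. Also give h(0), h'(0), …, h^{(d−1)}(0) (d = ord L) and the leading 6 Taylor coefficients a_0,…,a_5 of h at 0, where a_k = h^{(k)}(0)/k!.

L = (810 + 18954·x^2 + 72171·x^4 + 236196·x^6 + 531441·x^8) + (972·x + 14580·x^3 + 78732·x^5 + 236196·x^7)·Dx + (108 + 2592·x^2 + 13122·x^4 + 52488·x^6 + 118098·x^8)·Dx^2 + (108·x + 1620·x^3 + 8748·x^5 + 26244·x^7)·Dx^3 + (2 + 54·x^2 + 567·x^4 + 2916·x^6 + 6561·x^8)·Dx^4  (order 4).
h: a_k = 0, 0, 54, 0, -243, 0, …
ICs: h(0) = 0, h′(0) = 0, h′′(0) = 108, h′′′(0) = 0.

f: a_k = 0, 6, 0, -18, 0, 486/5, …
g: a_k = 0, 9, 0, -27/2, 0, 243/40, …
Sym-product of L_f,L_g gives L₀ (≤ ord 4).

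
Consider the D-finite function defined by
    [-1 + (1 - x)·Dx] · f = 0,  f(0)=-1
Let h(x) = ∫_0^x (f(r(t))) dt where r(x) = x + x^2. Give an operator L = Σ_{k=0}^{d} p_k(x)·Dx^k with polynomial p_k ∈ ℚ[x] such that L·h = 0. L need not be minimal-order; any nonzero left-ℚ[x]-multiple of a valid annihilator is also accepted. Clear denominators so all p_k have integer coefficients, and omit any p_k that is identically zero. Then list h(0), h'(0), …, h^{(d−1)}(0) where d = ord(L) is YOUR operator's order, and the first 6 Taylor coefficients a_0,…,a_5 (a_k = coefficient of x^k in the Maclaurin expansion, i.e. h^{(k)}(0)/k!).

f: a_k = -1, -1, -1, -1, -1, -1, …
h₀=f(r): pull back L_f along r ⇒ L₀.
∫: right-multiply L₀ by Dx.
L = (1 + 2·x)·Dx + (-1 + x + x^2)·Dx^2  (order 2).
h: a_k = 0, -1, -1/2, -2/3, -3/4, -1, …
ICs: h(0) = 0, h′(0) = -1.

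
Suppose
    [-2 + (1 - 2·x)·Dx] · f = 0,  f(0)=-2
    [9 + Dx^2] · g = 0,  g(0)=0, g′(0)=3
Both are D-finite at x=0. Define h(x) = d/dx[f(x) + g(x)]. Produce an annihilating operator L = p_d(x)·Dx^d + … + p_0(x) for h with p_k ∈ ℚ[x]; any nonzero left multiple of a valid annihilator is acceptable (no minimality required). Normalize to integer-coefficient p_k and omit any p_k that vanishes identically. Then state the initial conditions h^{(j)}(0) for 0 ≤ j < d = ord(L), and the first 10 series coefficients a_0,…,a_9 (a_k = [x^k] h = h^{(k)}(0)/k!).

f: a_k = -2, -4, -8, -16, -32, -64, -128, -256, -512, -1024, …
g: a_k = 0, 3, 0, -9/2, 0, 81/40, 0, -243/560, 0, 243/4480, …
Weyl lclm of L_f,L_g ⇒ L₀ (ord ≤ 3).
h=h₀': d/dx-closure on L₀ ⇒ L.
L = (684 - 432·x + 432·x^2) + (-99 + 306·x - 324·x^2 + 216·x^3)·Dx + (76 - 48·x + 48·x^2)·Dx^2 + (-11 + 34·x - 36·x^2 + 24·x^3)·Dx^3  (order 3).
h: a_k = -1, -16, -123/2, -128, -2479/8, -768, -143603/80, -4096, -41285493/4480, -20480, …
ICs: h(0) = -1, h′(0) = -16, h′′(0) = -123.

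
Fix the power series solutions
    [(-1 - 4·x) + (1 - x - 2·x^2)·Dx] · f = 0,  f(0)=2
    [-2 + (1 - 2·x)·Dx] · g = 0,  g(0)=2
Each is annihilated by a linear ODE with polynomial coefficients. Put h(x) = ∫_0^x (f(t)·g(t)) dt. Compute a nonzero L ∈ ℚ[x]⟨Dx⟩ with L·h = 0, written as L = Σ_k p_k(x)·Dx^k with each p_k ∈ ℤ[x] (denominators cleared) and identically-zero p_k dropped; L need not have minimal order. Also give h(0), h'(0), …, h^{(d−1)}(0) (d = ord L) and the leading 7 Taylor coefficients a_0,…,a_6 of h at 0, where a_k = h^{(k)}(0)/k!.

L = (3 + 6·x)·Dx + (-1 + x + 2·x^2)·Dx^2  (order 2).
h: a_k = 0, 4, 6, 12, 23, 228/5, 90, …
ICs: h(0) = 0, h′(0) = 4.

f: a_k = 2, 2, 6, 10, 22, 42, 86, …
g: a_k = 2, 4, 8, 16, 32, 64, 128, …
Product ⇒ symmetric product L₀, ord ≤ 1.
∫: right-multiply L₀ by Dx.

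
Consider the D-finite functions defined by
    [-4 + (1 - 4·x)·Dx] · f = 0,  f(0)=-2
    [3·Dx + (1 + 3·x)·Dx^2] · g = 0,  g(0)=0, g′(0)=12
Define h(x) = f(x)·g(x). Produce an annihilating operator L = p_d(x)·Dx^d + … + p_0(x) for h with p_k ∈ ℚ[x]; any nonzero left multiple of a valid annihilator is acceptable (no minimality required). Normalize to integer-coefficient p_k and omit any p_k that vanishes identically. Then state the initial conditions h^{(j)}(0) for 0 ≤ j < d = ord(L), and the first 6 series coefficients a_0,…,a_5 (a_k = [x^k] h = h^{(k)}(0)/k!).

L = 12 + (5 + 36·x)·Dx + (-1 + x + 12·x^2)·Dx^2  (order 2).
h: a_k = 0, -24, -60, -312, -1086, -23664/5, …
ICs: h(0) = 0, h′(0) = -24.

f: a_k = -2, -8, -32, -128, -512, -2048, …
g: a_k = 0, 12, -18, 36, -81, 972/5, …
f·g: L₀ = L_f ⊗_s L_g, ord ≤ 1·2.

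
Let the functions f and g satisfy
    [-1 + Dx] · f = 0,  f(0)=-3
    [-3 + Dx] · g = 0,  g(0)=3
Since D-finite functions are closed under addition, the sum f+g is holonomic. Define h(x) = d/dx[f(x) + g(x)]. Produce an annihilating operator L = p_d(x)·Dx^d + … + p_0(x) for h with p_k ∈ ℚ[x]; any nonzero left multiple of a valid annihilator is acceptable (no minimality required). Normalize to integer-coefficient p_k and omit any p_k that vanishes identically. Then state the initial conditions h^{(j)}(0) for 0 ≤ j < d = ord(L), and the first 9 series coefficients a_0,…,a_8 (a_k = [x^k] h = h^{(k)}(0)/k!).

L = 3 - 4·Dx + Dx^2  (order 2).
h: a_k = 6, 24, 39, 40, 121/4, 91/5, 1093/120, 82/21, 9841/6720, …
ICs: h(0) = 6, h′(0) = 24.

f: a_k = -3, -3, -3/2, -1/2, -1/8, -1/40, -1/240, -1/1680, -1/13440, …
g: a_k = 3, 9, 27/2, 27/2, 81/8, 243/40, 243/80, 729/560, 2187/4480, …
f+g: L₀ = lclm(L_f,L_g), ord ≤ 1+1.
Derive L from L₀ (diff closure).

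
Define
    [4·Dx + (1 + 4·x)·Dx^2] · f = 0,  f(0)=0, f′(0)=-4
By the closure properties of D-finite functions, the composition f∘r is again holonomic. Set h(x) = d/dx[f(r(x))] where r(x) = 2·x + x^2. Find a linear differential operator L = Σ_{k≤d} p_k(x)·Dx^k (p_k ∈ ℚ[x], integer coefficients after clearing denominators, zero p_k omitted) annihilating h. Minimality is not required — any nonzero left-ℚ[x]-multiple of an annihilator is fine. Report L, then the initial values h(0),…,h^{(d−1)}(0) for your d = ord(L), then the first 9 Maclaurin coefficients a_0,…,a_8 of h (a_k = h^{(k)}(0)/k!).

L = (7 + 8·x + 4·x^2) + (1 + 9·x + 12·x^2 + 4·x^3)·Dx  (order 1).
h: a_k = -8, 56, -416, 3104, -23168, 172928, -1290752, 9634304, -71911424, …
ICs: h(0) = -8.

f: a_k = 0, -4, 8, -64/3, 64, -1024/5, 2048/3, -16384/7, 8192, …
Substitute x→r, Dx→(1/r')Dx; clear ⇒ L₀.
h₀' ⇒ L via d/dx closure of L₀.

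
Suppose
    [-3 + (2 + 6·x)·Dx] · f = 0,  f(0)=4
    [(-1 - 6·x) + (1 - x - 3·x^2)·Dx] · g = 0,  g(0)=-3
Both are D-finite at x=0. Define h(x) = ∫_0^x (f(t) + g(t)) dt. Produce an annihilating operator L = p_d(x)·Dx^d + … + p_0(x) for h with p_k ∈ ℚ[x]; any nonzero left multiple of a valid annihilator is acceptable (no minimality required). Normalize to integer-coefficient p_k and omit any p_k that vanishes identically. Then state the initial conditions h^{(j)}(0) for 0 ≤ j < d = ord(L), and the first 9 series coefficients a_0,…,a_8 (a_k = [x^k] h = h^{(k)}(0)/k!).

f: a_k = 4, 6, -9/2, 27/4, -405/32, 1701/64, -15309/256, 72171/512, -2814669/8192, …
g: a_k = -3, -3, -12, -21, -57, -120, -291, -651, -1524, …
Sum ⇒ L₀ = lclm(L_f,L_g) in ℚ(x)⟨Dx⟩.
∫: right-multiply L₀ by Dx.
L = (57 + 297·x + 567·x^2 + 810·x^3)·Dx + (-41 - 246·x - 891·x^2 - 1998·x^3 - 2025·x^4)·Dx^2 + (-2 + 38·x + 186·x^2 - 54·x^3 - 918·x^4 - 810·x^5)·Dx^3  (order 3).
h: a_k = 0, 1, 3/2, -11/2, -57/16, -2229/160, -1993/128, -89805/1792, -261141/4096, …
ICs: h(0) = 0, h′(0) = 1, h′′(0) = 3.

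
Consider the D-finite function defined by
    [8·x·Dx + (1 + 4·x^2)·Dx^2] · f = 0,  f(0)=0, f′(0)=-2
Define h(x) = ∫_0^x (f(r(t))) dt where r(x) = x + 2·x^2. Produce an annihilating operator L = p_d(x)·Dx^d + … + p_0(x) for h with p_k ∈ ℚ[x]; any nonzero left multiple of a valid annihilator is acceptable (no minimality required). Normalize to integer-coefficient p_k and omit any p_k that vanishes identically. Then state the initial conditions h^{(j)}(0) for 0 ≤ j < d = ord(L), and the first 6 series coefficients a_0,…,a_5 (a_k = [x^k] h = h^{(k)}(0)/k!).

f: a_k = 0, -2, 0, 8/3, 0, -32/5, …
Change of var in L_f (x↦r) gives L₀.
h=∫h₀ ⇒ L = L₀·Dx.
L = (-4 + 8·x + 64·x^2 + 192·x^3 + 192·x^4)·Dx^2 + (1 + 4·x + 4·x^2 + 32·x^3 + 80·x^4 + 64·x^5)·Dx^3  (order 3).
h: a_k = 0, 0, -1, -4/3, 2/3, 16/5, …
ICs: h(0) = 0, h′(0) = 0, h′′(0) = -2.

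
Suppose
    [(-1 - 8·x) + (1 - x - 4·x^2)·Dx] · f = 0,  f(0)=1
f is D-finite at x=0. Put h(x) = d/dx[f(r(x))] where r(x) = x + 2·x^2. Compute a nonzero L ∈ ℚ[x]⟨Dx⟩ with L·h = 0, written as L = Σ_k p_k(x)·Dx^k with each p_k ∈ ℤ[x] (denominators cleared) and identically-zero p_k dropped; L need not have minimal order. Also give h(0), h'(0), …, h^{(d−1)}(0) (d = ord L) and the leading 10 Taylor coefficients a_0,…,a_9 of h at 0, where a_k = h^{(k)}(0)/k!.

L = (14 + 20·x + 120·x^2 + 320·x^3 + 320·x^4) + (-1 - 3·x + 10·x^2 + 40·x^3 + 80·x^4 + 64·x^5)·Dx  (order 1).
h: a_k = 1, 14, 87, 412, 2025, 9594, 42987, 190904, 834957, 3597910, …
ICs: h(0) = 1.

f: a_k = 1, 1, 5, 9, 29, 65, 181, 441, 1165, 2929, …
h₀=f(r): pull back L_f along r ⇒ L₀.
Derive L from L₀ (diff closure).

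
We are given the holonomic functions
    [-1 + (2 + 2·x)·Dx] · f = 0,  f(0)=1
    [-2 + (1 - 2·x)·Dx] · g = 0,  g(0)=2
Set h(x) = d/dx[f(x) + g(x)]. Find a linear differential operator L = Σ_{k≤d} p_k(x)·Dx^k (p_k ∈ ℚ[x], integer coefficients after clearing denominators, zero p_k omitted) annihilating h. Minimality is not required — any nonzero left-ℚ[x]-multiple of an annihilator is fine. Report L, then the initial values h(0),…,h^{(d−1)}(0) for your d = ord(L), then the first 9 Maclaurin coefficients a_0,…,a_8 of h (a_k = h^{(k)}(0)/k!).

f: a_k = 1, 1/2, -1/8, 1/16, -5/128, 7/256, -21/1024, 33/2048, -429/32768, …
g: a_k = 2, 4, 8, 16, 32, 64, 128, 256, 512, …
Sum ⇒ L₀ = lclm(L_f,L_g) in ℚ(x)⟨Dx⟩.
h₀' ⇒ L via d/dx closure of L₀.
L = (-20 - 8·x) + (-31 - 68·x - 28·x^2)·Dx + (6 - 2·x - 16·x^2 - 8·x^3)·Dx^2  (order 2).
h: a_k = 9/2, 63/4, 771/16, 4091/32, 81955/256, 393153/512, 3670247/2048, 16776787/4096, 603986211/65536, …
ICs: h(0) = 9/2, h′(0) = 63/4.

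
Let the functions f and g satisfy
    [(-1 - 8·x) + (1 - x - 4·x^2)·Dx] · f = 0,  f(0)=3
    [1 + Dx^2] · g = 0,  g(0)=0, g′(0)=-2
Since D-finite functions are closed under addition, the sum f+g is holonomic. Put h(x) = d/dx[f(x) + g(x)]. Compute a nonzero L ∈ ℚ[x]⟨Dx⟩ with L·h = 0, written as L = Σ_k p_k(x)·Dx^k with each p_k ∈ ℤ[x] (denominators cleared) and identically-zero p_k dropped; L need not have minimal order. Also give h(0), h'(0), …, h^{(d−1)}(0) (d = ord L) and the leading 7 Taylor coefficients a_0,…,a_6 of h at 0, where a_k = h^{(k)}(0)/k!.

f: a_k = 3, 3, 15, 27, 87, 195, 543, …
g: a_k = 0, -2, 0, 1/3, 0, -1/60, 0, …
Weyl lclm of L_f,L_g ⇒ L₀ (ord ≤ 3).
h=h₀': d/dx-closure on L₀ ⇒ L.
L = (706 + 4324·x + 19178·x^2 + 15080·x^3 + 30400·x^4 + 1152·x^5 + 1536·x^6) + (-55 - 431·x + 153·x^2 + 1009·x^3 + 3620·x^4 + 5904·x^5 + 448·x^6 + 512·x^7)·Dx + (706 + 4324·x + 19178·x^2 + 15080·x^3 + 30400·x^4 + 1152·x^5 + 1536·x^6)·Dx^2 + (-55 - 431·x + 153·x^2 + 1009·x^3 + 3620·x^4 + 5904·x^5 + 448·x^6 + 512·x^7)·Dx^3  (order 3).
h: a_k = 1, 30, 82, 348, 11699/12, 3258, 3333961/360, …
ICs: h(0) = 1, h′(0) = 30, h′′(0) = 164.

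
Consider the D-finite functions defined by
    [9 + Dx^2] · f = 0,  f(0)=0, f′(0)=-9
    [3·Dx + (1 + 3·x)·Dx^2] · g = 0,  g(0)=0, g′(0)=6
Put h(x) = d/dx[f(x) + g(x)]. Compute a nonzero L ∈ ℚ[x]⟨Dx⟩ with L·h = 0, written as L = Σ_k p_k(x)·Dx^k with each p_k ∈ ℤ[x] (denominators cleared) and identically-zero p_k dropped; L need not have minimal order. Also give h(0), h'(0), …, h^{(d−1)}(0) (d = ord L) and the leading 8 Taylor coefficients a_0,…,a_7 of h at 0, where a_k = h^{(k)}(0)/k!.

L = (63 + 54·x + 81·x^2) + (9 + 45·x + 81·x^2 + 81·x^3)·Dx + (7 + 6·x + 9·x^2)·Dx^2 + (1 + 5·x + 9·x^2 + 9·x^3)·Dx^3  (order 3).
h: a_k = -3, -18, 189/2, -162, 3645/8, -1458, 350649/80, -13122, …
ICs: h(0) = -3, h′(0) = -18, h′′(0) = 189.

f: a_k = 0, -9, 0, 27/2, 0, -243/40, 0, 729/560, …
g: a_k = 0, 6, -9, 18, -81/2, 486/5, -243, 4374/7, …
Sum ⇒ L₀ = lclm(L_f,L_g) in ℚ(x)⟨Dx⟩.
Derive L from L₀ (diff closure).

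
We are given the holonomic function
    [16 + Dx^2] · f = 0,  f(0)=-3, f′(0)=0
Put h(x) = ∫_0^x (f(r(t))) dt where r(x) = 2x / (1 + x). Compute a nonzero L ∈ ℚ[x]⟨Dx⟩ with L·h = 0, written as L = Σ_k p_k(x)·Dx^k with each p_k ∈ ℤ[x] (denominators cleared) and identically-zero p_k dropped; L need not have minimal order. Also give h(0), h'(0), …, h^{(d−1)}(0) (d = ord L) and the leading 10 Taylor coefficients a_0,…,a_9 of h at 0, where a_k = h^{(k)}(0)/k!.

L = 64·Dx + (2 + 6·x + 6·x^2 + 2·x^3)·Dx^2 + (1 + 4·x + 6·x^2 + 4·x^3 + x^4)·Dx^3  (order 3).
h: a_k = 0, -3, 0, 32, -48, -224/5, 832/3, -53216/105, 1944/5, 466336/945, …
ICs: h(0) = 0, h′(0) = -3, h′′(0) = 0.

f: a_k = -3, 0, 24, 0, -32, 0, 256/15, 0, -512/105, 0, …
Substitute x→r, Dx→(1/r')Dx; clear ⇒ L₀.
h=∫₀ˣh₀: take L = L₀·Dx.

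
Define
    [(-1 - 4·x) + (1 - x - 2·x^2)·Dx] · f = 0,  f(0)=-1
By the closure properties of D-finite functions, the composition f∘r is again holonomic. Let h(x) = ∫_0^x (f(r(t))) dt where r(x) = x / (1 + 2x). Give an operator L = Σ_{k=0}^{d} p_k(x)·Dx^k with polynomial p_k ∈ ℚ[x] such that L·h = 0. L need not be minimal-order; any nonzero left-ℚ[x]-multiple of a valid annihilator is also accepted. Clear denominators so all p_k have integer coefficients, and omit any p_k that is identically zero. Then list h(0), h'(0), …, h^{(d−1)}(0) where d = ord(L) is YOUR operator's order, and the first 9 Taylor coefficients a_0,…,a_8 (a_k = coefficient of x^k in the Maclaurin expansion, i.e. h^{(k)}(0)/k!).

L = (-1 - 6·x)·Dx + (1 + 5·x + 6·x^2)·Dx^2  (order 2).
h: a_k = 0, -1, -1/2, -1/3, 3/4, -9/5, 9/2, -81/7, 243/8, …
ICs: h(0) = 0, h′(0) = -1.

f: a_k = -1, -1, -3, -5, -11, -21, -43, -85, -171, …
L₀ from L_f via x↦r, Dx↦r'^{-1}Dx.
Integrate: L := L₀·Dx.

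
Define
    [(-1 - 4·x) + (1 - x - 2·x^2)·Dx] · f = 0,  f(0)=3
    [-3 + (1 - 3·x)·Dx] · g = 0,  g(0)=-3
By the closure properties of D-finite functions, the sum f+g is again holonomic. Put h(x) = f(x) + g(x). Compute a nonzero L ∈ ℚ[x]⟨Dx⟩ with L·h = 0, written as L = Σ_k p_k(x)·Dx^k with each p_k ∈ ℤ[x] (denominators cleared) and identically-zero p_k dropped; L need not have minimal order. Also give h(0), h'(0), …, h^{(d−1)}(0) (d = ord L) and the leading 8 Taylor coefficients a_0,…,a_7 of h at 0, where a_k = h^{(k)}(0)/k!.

f: a_k = 3, 3, 9, 15, 33, 63, 129, 255, …
g: a_k = -3, -9, -27, -81, -243, -729, -2187, -6561, …
f+g: L₀ = lclm(L_f,L_g), ord ≤ 1+1.
L = (-36·x + 36·x^2 - 36·x^3) + (6 - 6·x - 30·x^2 + 54·x^3 - 72·x^4)·Dx + (-1 + 6·x - 12·x^2 + 8·x^3 + 9·x^4 - 18·x^5)·Dx^2  (order 2).
h: a_k = 0, -6, -18, -66, -210, -666, -2058, -6306, …
ICs: h(0) = 0, h′(0) = -6.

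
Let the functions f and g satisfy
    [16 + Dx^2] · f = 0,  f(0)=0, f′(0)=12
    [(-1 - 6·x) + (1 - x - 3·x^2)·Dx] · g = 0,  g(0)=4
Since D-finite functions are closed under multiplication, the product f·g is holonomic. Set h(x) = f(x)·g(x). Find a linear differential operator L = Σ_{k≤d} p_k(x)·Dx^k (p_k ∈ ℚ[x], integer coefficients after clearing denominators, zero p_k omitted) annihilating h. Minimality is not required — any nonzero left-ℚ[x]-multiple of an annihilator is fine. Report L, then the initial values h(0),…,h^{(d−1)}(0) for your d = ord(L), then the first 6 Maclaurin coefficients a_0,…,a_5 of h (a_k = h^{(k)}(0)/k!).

f: a_k = 0, 12, 0, -32, 0, 128/5, …
g: a_k = 4, 4, 16, 28, 76, 160, …
f·g: L₀ = L_f ⊗_s L_g, ord ≤ 2·1.
L = (-10 + 16·x + 48·x^2) + (2 + 12·x)·Dx + (-1 + x + 3·x^2)·Dx^2  (order 2).
h: a_k = 0, 48, 48, 64, 208, 2512/5, …
ICs: h(0) = 0, h′(0) = 48.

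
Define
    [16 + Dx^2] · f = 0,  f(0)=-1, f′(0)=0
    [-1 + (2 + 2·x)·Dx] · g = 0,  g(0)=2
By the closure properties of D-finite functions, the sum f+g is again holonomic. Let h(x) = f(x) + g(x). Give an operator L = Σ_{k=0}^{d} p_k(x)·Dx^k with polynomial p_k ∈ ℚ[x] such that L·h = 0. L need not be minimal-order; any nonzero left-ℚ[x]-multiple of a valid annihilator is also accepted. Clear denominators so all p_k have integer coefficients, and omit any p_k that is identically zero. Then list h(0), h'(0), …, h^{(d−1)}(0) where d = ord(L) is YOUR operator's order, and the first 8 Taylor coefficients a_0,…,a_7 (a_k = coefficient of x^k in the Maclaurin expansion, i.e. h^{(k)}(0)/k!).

f: a_k = -1, 0, 8, 0, -32/3, 0, 256/45, 0, …
g: a_k = 2, 1, -1/4, 1/8, -5/64, 7/128, -21/512, 33/1024, …
f+g: L₀ = lclm(L_f,L_g), ord ≤ 2+1.
L = (-1072 - 2048·x - 1024·x^2) + (2016 + 6112·x + 6144·x^2 + 2048·x^3)·Dx + (-67 - 128·x - 64·x^2)·Dx^2 + (126 + 382·x + 384·x^2 + 128·x^3)·Dx^3  (order 3).
h: a_k = 1, 1, 31/4, 1/8, -2063/192, 7/128, 130127/23040, 33/1024, …
ICs: h(0) = 1, h′(0) = 1, h′′(0) = 31/2.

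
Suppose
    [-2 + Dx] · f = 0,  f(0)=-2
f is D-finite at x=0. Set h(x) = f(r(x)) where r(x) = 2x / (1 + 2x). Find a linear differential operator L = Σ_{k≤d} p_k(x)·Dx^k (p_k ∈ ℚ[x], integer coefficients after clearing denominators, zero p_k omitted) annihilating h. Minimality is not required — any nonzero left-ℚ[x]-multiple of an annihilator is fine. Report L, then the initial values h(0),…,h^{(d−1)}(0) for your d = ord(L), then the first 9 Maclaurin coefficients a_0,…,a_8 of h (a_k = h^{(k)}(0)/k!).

f: a_k = -2, -4, -4, -8/3, -4/3, -8/15, -8/45, -16/315, -4/315, …
L₀ from L_f via x↦r, Dx↦r'^{-1}Dx.
L = -4 + (1 + 4·x + 4·x^2)·Dx  (order 1).
h: a_k = -2, -8, 0, 32/3, -64/3, 128/5, -512/45, -2560/63, 16384/105, …
ICs: h(0) = -2.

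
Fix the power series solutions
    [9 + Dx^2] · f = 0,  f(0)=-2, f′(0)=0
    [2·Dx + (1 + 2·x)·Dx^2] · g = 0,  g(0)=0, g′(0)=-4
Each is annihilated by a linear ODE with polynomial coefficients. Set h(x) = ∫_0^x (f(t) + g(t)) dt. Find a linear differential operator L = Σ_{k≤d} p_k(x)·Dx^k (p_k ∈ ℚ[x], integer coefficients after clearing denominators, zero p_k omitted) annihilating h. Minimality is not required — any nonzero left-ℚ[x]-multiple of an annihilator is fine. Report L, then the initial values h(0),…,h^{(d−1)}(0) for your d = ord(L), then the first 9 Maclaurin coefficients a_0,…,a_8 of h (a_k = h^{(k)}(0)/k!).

L = (594 + 648·x + 648·x^2)·Dx^2 + (153 + 630·x + 972·x^2 + 648·x^3)·Dx^3 + (66 + 72·x + 72·x^2)·Dx^4 + (17 + 70·x + 108·x^2 + 72·x^3)·Dx^5  (order 5).
h: a_k = 0, -2, -2, 13/3, -4/3, 1/4, -32/15, 2803/840, -32/7, …
ICs: h(0) = 0, h′(0) = -2, h′′(0) = -4, h′′′(0) = 26, h′′′′(0) = -32.

f: a_k = -2, 0, 9, 0, -27/4, 0, 81/40, 0, -729/2240, …
g: a_k = 0, -4, 4, -16/3, 8, -64/5, 64/3, -256/7, 64, …
Sum ⇒ L₀ = lclm(L_f,L_g) in ℚ(x)⟨Dx⟩.
∫: right-multiply L₀ by Dx.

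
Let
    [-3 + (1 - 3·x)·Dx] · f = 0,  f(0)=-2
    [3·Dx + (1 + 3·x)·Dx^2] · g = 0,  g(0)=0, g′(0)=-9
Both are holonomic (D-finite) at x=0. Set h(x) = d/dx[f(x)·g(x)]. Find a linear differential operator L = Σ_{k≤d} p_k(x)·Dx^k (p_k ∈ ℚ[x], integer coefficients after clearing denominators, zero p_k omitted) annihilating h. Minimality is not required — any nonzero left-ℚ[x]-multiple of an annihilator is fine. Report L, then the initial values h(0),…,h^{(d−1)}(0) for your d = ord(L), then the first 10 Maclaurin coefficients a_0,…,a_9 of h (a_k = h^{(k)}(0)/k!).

L = 36 + (3 + 45·x)·Dx + (-1 + 9·x^2)·Dx^2  (order 2).
h: a_k = 18, 54, 405, 1134, 11421/2, 80919/5, 697653/10, 6994026/35, 110953071/140, 32024241/14, …
ICs: h(0) = 18, h′(0) = 54.

f: a_k = -2, -6, -18, -54, -162, -486, -1458, -4374, -13122, -39366, …
g: a_k = 0, -9, 27/2, -27, 243/4, -729/5, 729/2, -6561/7, 19683/8, -6561, …
Product ⇒ symmetric product L₀, ord ≤ 2.
h=h₀': d/dx-closure on L₀ ⇒ L.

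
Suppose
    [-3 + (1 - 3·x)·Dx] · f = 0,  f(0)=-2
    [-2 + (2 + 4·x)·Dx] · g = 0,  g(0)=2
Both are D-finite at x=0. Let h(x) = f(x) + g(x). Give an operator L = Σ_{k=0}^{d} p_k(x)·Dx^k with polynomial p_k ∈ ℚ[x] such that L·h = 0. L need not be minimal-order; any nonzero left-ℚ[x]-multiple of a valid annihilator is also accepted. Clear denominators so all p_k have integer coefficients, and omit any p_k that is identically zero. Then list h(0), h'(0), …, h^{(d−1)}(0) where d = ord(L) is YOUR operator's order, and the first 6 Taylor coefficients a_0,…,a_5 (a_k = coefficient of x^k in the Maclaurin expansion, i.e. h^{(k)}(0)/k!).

f: a_k = -2, -6, -18, -54, -162, -486, …
g: a_k = 2, 2, -1, 1, -5/4, 7/4, …
Weyl lclm of L_f,L_g ⇒ L₀ (ord ≤ 2).
L = (-42 - 54·x) + (38 + 132·x + 162·x^2)·Dx + (-4 - 14·x + 42·x^2 + 108·x^3)·Dx^2  (order 2).
h: a_k = 0, -4, -19, -53, -653/4, -1937/4, …
ICs: h(0) = 0, h′(0) = -4.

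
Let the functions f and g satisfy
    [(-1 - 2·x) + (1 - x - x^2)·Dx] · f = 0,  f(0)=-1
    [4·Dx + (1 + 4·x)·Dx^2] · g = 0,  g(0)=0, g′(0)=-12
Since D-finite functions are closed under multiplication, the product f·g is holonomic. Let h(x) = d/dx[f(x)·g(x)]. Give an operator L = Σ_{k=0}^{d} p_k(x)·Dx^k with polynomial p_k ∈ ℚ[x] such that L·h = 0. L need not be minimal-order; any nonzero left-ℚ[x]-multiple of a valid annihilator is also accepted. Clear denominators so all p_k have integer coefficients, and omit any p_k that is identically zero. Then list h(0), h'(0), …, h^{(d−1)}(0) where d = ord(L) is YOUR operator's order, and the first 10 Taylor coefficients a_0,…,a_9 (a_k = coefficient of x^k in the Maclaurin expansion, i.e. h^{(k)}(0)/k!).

L = (82 + 216·x + 288·x^2) + (-7 + 62·x + 264·x^2 + 224·x^3)·Dx + (-3 - 17·x - 9·x^2 + 52·x^3 + 32·x^4)·Dx^2  (order 2).
h: a_k = 12, -24, 192, -560, 2692, -49488/5, 206868/5, -5688224/35, 4597536/7, -55001336/21, …
ICs: h(0) = 12, h′(0) = -24.

f: a_k = -1, -1, -2, -3, -5, -8, -13, -21, -34, -55, …
g: a_k = 0, -12, 24, -64, 192, -3072/5, 2048, -49152/7, 24576, -262144/3, …
h₀=f·g: eliminate ⇒ L₀, order ≤ 1·2.
h=h₀': d/dx-closure on L₀ ⇒ L.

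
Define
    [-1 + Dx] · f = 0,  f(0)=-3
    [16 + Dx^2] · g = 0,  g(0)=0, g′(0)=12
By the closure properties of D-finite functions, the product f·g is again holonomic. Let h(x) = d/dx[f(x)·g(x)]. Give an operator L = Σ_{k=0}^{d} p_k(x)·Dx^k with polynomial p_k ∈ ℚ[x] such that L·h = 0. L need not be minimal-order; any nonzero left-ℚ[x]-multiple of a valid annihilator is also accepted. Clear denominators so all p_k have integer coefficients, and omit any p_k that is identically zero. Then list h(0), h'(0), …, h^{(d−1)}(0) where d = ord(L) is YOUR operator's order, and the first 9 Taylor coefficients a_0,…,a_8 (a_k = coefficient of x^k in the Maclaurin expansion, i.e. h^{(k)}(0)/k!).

L = 17 - 2·Dx + Dx^2  (order 2).
h: a_k = -36, -72, 234, 360, -303/2, -1833/5, -727/20, 138, 50999/1120, …
ICs: h(0) = -36, h′(0) = -72.

f: a_k = -3, -3, -3/2, -1/2, -1/8, -1/40, -1/240, -1/1680, -1/13440, …
g: a_k = 0, 12, 0, -32, 0, 128/5, 0, -1024/105, 0, …
Product ⇒ symmetric product L₀, ord ≤ 2.
Differentiate: ansatz ord ≤ ord L₀ ⇒ L.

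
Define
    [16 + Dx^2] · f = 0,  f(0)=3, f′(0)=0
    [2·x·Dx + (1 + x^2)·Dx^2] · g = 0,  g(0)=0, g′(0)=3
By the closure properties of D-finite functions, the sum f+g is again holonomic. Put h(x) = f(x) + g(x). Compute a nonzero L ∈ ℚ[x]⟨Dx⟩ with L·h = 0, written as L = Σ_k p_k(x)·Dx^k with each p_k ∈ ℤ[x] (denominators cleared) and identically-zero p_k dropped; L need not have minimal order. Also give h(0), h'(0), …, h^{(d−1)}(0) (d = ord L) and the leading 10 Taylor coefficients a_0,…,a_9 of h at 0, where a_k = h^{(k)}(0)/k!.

f: a_k = 3, 0, -24, 0, 32, 0, -256/15, 0, 512/105, 0, …
g: a_k = 0, 3, 0, -1, 0, 3/5, 0, -3/7, 0, 1/3, …
h₀=f+g: left-lcm gives L₀, ord ≤ 4.
L = (64·x + 704·x^3 + 256·x^5)·Dx + (112 + 416·x^2 + 432·x^4 + 128·x^6)·Dx^2 + (4·x + 44·x^3 + 16·x^5)·Dx^3 + (7 + 26·x^2 + 27·x^4 + 8·x^6)·Dx^4  (order 4).
h: a_k = 3, 3, -24, -1, 32, 3/5, -256/15, -3/7, 512/105, 1/3, …
ICs: h(0) = 3, h′(0) = 3, h′′(0) = -48, h′′′(0) = -6.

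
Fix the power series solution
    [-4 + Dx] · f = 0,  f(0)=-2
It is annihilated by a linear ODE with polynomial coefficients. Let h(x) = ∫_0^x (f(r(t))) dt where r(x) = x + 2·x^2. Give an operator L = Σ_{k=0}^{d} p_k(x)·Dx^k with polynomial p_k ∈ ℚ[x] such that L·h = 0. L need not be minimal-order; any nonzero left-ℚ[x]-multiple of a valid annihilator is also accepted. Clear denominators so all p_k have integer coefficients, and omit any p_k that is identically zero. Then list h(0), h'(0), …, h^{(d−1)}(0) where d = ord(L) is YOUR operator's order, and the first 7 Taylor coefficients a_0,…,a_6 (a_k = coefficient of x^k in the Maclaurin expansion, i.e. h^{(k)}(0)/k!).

L = (-4 - 16·x)·Dx + Dx^2  (order 2).
h: a_k = 0, -2, -4, -32/3, -64/3, -128/3, -3328/45, …
ICs: h(0) = 0, h′(0) = -2.

f: a_k = -2, -8, -16, -64/3, -64/3, -256/15, -512/45, …
Substitute x→r, Dx→(1/r')Dx; clear ⇒ L₀.
Integrate: L := L₀·Dx.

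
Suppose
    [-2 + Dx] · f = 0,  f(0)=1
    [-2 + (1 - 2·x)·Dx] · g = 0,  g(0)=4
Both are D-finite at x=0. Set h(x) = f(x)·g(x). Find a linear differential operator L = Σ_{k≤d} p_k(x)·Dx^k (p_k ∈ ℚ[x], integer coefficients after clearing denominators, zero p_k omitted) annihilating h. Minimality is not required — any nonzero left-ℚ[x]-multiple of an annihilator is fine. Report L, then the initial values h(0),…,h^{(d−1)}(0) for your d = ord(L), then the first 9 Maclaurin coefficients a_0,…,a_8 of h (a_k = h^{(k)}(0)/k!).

L = (4 - 4·x) + (-1 + 2·x)·Dx  (order 1).
h: a_k = 4, 16, 40, 256/3, 520/3, 5216/15, 31312/45, 87680/63, 876808/315, …
ICs: h(0) = 4.

f: a_k = 1, 2, 2, 4/3, 2/3, 4/15, 4/45, 8/315, 2/315, …
g: a_k = 4, 8, 16, 32, 64, 128, 256, 512, 1024, …
f·g: L₀ = L_f ⊗_s L_g, ord ≤ 1·1.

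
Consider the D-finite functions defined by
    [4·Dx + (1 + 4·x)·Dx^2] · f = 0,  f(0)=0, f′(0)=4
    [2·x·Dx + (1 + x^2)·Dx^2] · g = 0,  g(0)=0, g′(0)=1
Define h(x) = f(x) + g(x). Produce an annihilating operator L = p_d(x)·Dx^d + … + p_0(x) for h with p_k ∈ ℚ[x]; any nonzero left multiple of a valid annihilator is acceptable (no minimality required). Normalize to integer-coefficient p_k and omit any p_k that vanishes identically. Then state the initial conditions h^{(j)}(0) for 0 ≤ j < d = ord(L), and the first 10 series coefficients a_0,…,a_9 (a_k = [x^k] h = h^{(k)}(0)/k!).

f: a_k = 0, 4, -8, 64/3, -64, 1024/5, -2048/3, 16384/7, -8192, 262144/9, …
g: a_k = 0, 1, 0, -1/3, 0, 1/5, 0, -1/7, 0, 1/9, …
L₀ := lclm(L_f,L_g); ord L₀ ≤ 2+2.
L = (-4 - 48·x + 12·x^2 + 16·x^3)·Dx + (-17 - 8·x - 45·x^2 + 24·x^3 + 32·x^4)·Dx^2 + (-2 - 7·x + 4·x^2 + x^3 + 6·x^4 + 8·x^5)·Dx^3  (order 3).
h: a_k = 0, 5, -8, 21, -64, 205, -2048/3, 16383/7, -8192, 262145/9, …
ICs: h(0) = 0, h′(0) = 5, h′′(0) = -16.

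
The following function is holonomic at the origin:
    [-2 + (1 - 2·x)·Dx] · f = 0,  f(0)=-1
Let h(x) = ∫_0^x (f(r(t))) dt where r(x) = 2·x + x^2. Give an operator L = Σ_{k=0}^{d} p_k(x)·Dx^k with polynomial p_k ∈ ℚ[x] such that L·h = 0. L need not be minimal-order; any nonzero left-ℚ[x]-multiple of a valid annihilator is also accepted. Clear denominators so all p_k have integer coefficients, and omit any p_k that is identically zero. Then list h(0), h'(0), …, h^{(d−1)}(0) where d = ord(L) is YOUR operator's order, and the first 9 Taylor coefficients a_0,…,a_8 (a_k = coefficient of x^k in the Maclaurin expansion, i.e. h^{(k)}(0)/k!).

L = (4 + 4·x)·Dx + (-1 + 4·x + 2·x^2)·Dx^2  (order 2).
h: a_k = 0, -1, -2, -6, -20, -356/5, -264, -7048/7, -3920, …
ICs: h(0) = 0, h′(0) = -1.

f: a_k = -1, -2, -4, -8, -16, -32, -64, -128, -256, …
f∘r: x↦r, Dx↦Dx/r' in L_f ⇒ L₀.
Integrate: L := L₀·Dx.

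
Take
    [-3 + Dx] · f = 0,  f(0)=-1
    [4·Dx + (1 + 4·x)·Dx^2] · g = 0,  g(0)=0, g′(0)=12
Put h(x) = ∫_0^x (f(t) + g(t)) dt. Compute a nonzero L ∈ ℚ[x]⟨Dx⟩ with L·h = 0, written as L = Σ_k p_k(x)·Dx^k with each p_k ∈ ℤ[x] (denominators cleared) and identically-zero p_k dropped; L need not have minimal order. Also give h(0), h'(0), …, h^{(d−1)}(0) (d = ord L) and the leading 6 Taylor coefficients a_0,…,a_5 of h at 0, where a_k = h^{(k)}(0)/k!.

L = (-132 - 144·x)·Dx^2 + (23 - 72·x - 144·x^2)·Dx^3 + (7 + 40·x + 48·x^2)·Dx^4  (order 4).
h: a_k = 0, -1, 9/2, -19/2, 119/8, -1563/40, …
ICs: h(0) = 0, h′(0) = -1, h′′(0) = 9, h′′′(0) = -57.

f: a_k = -1, -3, -9/2, -9/2, -27/8, -81/40, …
g: a_k = 0, 12, -24, 64, -192, 3072/5, …
Sum ⇒ L₀ = lclm(L_f,L_g) in ℚ(x)⟨Dx⟩.
h=∫₀ˣh₀: take L = L₀·Dx.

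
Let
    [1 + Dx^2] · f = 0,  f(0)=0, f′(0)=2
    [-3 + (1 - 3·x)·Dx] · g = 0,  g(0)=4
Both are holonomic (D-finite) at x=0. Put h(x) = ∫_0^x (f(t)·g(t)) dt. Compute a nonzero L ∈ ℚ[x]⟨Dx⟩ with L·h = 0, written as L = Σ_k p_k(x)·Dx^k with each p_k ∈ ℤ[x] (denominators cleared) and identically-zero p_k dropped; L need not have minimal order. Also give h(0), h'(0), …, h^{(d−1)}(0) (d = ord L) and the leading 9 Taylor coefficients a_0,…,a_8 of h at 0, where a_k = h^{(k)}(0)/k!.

f: a_k = 0, 2, 0, -1/3, 0, 1/60, 0, -1/2520, 0, …
g: a_k = 4, 12, 36, 108, 324, 972, 2916, 8748, 26244, …
Product ⇒ symmetric product L₀, ord ≤ 2.
Integrate: L := L₀·Dx.
L = (-1 + 3·x)·Dx + 6·Dx^2 + (-1 + 3·x)·Dx^3  (order 3).
h: a_k = 0, 0, 4, 8, 53/3, 212/5, 9541/90, 1363/5, 3606497/5040, …
ICs: h(0) = 0, h′(0) = 0, h′′(0) = 8.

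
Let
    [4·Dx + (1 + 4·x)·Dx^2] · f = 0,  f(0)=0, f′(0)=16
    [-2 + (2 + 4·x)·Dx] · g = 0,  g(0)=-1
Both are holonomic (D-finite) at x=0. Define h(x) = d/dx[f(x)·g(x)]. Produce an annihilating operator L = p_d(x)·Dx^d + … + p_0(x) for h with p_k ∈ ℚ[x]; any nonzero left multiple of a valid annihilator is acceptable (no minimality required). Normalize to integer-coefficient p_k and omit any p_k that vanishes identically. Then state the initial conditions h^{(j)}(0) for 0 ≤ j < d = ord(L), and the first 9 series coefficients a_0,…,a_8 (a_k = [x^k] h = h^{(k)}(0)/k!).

f: a_k = 0, 16, -32, 256/3, -256, 4096/5, -8192/3, 65536/7, -32768, …
g: a_k = -1, -1, 1/2, -1/2, 5/8, -7/8, 21/16, -33/16, 429/128, …
Product ⇒ symmetric product L₀, ord ≤ 2.
h=h₀': d/dx-closure on L₀ ⇒ L.
L = (-11 - 8·x + 16·x^2) + (-14 - 36·x + 48·x^2 + 128·x^3)·Dx + (-1 - 4·x + 12·x^2 + 64·x^3 + 64·x^4)·Dx^2  (order 2).
h: a_k = -16, 32, -136, 1760/3, -7418/3, 51204/5, -209709/5, 5969912/35, -38670077/56, …
ICs: h(0) = -16, h′(0) = 32.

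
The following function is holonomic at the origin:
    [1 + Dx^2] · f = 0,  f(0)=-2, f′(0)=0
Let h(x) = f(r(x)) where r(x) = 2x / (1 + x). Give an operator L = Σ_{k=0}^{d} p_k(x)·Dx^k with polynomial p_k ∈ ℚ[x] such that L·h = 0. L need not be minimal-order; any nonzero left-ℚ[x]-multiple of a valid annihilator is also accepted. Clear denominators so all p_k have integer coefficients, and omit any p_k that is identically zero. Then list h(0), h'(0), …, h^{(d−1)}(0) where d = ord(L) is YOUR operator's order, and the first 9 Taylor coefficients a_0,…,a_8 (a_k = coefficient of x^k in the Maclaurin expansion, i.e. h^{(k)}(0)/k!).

L = 4 + (2 + 6·x + 6·x^2 + 2·x^3)·Dx + (1 + 4·x + 6·x^2 + 4·x^3 + x^4)·Dx^2  (order 2).
h: a_k = -2, 0, 4, -8, 32/3, -32/3, 308/45, 8/5, -4708/315, …
ICs: h(0) = -2, h′(0) = 0.

f: a_k = -2, 0, 1, 0, -1/12, 0, 1/360, 0, -1/20160, …
f∘r: x↦r, Dx↦Dx/r' in L_f ⇒ L₀.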